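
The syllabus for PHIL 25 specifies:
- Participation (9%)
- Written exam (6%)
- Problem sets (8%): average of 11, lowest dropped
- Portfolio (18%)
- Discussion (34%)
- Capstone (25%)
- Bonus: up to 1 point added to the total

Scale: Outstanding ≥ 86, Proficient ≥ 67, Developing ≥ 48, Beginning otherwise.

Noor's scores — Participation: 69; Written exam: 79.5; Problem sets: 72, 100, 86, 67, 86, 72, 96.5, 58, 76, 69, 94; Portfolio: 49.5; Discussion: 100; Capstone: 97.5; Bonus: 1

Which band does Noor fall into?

Problem sets: drop 58 → average of remaining 10 = 818.5/10 = 81.85
Weighted total:
  Participation 69 × 0.09 = 6.21
  Written exam 79.5 × 0.06 = 4.77
  Problem sets 81.85 × 0.08 = 6.548
  Portfolio 49.5 × 0.18 = 8.91
  Discussion 100 × 0.34 = 34
  Capstone 97.5 × 0.25 = 24.375
Sum = 84.813
Bonus: 84.813 + 1 = 85.813
85.813 is ≥ 67 and < 86 → Proficient

Proficient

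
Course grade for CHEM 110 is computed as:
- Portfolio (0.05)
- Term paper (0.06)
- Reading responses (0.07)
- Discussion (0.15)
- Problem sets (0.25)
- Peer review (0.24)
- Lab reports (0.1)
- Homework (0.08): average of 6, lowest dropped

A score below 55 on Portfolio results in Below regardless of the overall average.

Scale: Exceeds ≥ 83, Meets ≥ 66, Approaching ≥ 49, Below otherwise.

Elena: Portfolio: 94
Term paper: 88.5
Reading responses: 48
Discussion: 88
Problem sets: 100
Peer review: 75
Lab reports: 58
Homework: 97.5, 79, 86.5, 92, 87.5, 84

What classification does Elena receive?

Meets

Homework: drop 79 → average of remaining 5 = 447.5/5 = 89.5
Portfolio score 94 ≥ 55: minimum met.
Weighted total:
  Portfolio 94 × 0.05 = 4.7
  Term paper 88.5 × 0.06 = 5.31
  Reading responses 48 × 0.07 = 3.36
  Discussion 88 × 0.15 = 13.2
  Problem sets 100 × 0.25 = 25
  Peer review 75 × 0.24 = 18
  Lab reports 58 × 0.1 = 5.8
  Homework 89.5 × 0.08 = 7.16
Sum = 82.53
82.53 is ≥ 66 and < 83 → Meets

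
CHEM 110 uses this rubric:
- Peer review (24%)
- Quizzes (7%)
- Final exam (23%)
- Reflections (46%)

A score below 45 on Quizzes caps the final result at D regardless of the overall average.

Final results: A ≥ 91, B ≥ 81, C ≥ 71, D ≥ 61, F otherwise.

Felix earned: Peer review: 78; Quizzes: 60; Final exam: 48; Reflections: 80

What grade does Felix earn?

D

Quizzes score 60 ≥ 45: minimum met.
Weighted total:
  Peer review 78 × 0.24 = 18.72
  Quizzes 60 × 0.07 = 4.2
  Final exam 48 × 0.23 = 11.04
  Reflections 80 × 0.46 = 36.8
Sum = 70.76
70.76 is ≥ 61 and < 71 → D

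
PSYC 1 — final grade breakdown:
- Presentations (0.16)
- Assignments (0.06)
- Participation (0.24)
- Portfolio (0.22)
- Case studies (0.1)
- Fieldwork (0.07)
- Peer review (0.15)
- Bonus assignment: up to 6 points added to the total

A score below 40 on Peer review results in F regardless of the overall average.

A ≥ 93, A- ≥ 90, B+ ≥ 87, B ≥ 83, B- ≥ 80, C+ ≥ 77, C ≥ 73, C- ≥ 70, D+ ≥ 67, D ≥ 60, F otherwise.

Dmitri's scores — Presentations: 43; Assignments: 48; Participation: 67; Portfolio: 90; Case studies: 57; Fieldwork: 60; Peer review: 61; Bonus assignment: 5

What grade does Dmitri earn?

D+

Peer review score 61 ≥ 40: minimum met.
Weighted total:
  Presentations 43 × 0.16 = 6.88
  Assignments 48 × 0.06 = 2.88
  Participation 67 × 0.24 = 16.08
  Portfolio 90 × 0.22 = 19.8
  Case studies 57 × 0.1 = 5.7
  Fieldwork 60 × 0.07 = 4.2
  Peer review 61 × 0.15 = 9.15
Sum = 64.69
Bonus assignment: 64.69 + 5 = 69.69
69.69 is ≥ 67 and < 70 → D+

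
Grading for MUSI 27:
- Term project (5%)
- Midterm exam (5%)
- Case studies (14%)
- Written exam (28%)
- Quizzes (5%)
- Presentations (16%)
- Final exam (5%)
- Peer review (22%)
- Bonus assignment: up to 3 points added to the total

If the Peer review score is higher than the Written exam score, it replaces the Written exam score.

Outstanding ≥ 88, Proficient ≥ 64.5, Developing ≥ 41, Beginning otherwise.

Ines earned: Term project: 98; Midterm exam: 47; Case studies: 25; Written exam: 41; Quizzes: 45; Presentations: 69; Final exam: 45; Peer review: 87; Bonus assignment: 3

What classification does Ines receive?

Peer review (87) > Written exam (41), so Written exam counts as 87.
Weighted total:
  Term project 98 × 0.05 = 4.9
  Midterm exam 47 × 0.05 = 2.35
  Case studies 25 × 0.14 = 3.5
  Written exam 87 × 0.28 = 24.36
  Quizzes 45 × 0.05 = 2.25
  Presentations 69 × 0.16 = 11.04
  Final exam 45 × 0.05 = 2.25
  Peer review 87 × 0.22 = 19.14
Sum = 69.79
Bonus assignment: 69.79 + 3 = 72.79
72.79 is ≥ 64.5 and < 88 → Proficient

Proficient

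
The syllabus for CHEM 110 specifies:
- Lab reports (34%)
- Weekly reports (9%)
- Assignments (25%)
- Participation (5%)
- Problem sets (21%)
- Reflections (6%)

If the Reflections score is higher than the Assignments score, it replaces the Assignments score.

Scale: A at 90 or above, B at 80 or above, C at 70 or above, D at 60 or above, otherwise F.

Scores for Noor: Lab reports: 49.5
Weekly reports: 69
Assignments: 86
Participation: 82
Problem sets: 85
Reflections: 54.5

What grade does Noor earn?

Reflections (54.5) ≤ Assignments (86), so Assignments stays at 86.
Weighted total:
  Lab reports 49.5 × 0.34 = 16.83
  Weekly reports 69 × 0.09 = 6.21
  Assignments 86 × 0.25 = 21.5
  Participation 82 × 0.05 = 4.1
  Problem sets 85 × 0.21 = 17.85
  Reflections 54.5 × 0.06 = 3.27
Sum = 69.76
69.76 is ≥ 60 and < 70 → D

D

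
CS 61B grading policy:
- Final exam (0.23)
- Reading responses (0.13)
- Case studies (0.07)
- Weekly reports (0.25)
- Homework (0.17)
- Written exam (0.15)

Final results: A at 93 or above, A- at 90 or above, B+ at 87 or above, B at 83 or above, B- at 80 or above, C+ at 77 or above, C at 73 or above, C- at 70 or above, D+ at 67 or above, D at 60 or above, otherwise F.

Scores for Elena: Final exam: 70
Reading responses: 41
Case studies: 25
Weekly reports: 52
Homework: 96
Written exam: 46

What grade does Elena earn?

F

Weighted total:
  Final exam 70 × 0.23 = 16.1
  Reading responses 41 × 0.13 = 5.33
  Case studies 25 × 0.07 = 1.75
  Weekly reports 52 × 0.25 = 13
  Homework 96 × 0.17 = 16.32
  Written exam 46 × 0.15 = 6.9
Sum = 59.4
59.4 < 60 → F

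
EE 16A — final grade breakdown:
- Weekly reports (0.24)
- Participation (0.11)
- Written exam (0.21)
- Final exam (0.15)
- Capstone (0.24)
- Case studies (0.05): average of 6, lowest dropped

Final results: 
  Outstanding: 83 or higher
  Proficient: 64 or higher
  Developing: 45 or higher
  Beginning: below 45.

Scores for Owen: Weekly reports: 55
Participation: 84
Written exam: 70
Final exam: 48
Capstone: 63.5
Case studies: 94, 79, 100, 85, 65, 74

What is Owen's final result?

Developing

Case studies: drop 65 → average of remaining 5 = 432/5 = 86.4
Weighted total:
  Weekly reports 55 × 0.24 = 13.2
  Participation 84 × 0.11 = 9.24
  Written exam 70 × 0.21 = 14.7
  Final exam 48 × 0.15 = 7.2
  Capstone 63.5 × 0.24 = 15.24
  Case studies 86.4 × 0.05 = 4.32
Sum = 63.9
63.9 is ≥ 45 and < 64 → Developing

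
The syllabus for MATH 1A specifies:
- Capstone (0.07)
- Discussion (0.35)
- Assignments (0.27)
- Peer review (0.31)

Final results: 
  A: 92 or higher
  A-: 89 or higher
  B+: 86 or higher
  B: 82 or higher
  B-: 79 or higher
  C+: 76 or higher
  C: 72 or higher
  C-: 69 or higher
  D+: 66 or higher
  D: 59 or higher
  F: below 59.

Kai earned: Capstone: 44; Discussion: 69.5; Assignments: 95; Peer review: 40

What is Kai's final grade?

D

Weighted total:
  Capstone 44 × 0.07 = 3.08
  Discussion 69.5 × 0.35 = 24.325
  Assignments 95 × 0.27 = 25.65
  Peer review 40 × 0.31 = 12.4
Sum = 65.455
65.455 is ≥ 59 and < 66 → D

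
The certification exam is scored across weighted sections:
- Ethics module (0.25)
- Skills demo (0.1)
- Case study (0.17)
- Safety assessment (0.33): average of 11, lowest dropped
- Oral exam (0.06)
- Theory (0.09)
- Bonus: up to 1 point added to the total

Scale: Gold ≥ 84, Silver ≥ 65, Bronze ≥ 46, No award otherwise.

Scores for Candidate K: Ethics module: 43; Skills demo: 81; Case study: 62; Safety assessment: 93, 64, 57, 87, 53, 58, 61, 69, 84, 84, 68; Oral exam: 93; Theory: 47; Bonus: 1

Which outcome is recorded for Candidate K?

Safety assessment: drop 53 → average of remaining 10 = 725/10 = 72.5
Weighted total:
  Ethics module 43 × 0.25 = 10.75
  Skills demo 81 × 0.1 = 8.1
  Case study 62 × 0.17 = 10.54
  Safety assessment 72.5 × 0.33 = 23.925
  Oral exam 93 × 0.06 = 5.58
  Theory 47 × 0.09 = 4.23
Sum = 63.125
Bonus: 63.125 + 1 = 64.125
64.125 is ≥ 46 and < 65 → Bronze

Bronze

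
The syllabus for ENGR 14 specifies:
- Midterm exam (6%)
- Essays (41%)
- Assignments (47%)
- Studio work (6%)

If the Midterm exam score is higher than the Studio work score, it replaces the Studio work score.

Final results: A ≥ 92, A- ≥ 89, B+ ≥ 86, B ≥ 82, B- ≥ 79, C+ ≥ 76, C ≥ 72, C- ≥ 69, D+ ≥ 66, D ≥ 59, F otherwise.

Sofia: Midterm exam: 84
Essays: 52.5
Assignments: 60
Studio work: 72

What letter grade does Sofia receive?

Midterm exam (84) > Studio work (72), so Studio work counts as 84.
Weighted total:
  Midterm exam 84 × 0.06 = 5.04
  Essays 52.5 × 0.41 = 21.525
  Assignments 60 × 0.47 = 28.2
  Studio work 84 × 0.06 = 5.04
Sum = 59.805
59.805 is ≥ 59 and < 66 → D

D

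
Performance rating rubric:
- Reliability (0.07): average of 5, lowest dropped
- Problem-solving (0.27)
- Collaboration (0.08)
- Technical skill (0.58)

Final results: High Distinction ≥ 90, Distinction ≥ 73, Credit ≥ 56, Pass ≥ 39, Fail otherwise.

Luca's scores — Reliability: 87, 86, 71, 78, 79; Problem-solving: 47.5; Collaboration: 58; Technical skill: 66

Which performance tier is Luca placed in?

Reliability: drop 71 → average of remaining 4 = 330/4 = 82.5
Weighted total:
  Reliability 82.5 × 0.07 = 5.775
  Problem-solving 47.5 × 0.27 = 12.825
  Collaboration 58 × 0.08 = 4.64
  Technical skill 66 × 0.58 = 38.28
Sum = 61.52
61.52 is ≥ 56 and < 73 → Credit

Credit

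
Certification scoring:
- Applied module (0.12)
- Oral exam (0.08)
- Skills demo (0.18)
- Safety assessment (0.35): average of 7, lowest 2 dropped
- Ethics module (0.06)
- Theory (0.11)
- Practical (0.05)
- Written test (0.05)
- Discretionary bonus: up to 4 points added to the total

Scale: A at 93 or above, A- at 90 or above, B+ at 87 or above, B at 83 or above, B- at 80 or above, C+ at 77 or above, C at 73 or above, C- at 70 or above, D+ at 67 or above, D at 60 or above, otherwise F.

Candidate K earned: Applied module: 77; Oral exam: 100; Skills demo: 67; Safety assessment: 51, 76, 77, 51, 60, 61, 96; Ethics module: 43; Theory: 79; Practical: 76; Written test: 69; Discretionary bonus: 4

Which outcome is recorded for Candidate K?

Safety assessment: drop 51, 51 → average of remaining 5 = 370/5 = 74
Weighted total:
  Applied module 77 × 0.12 = 9.24
  Oral exam 100 × 0.08 = 8
  Skills demo 67 × 0.18 = 12.06
  Safety assessment 74 × 0.35 = 25.9
  Ethics module 43 × 0.06 = 2.58
  Theory 79 × 0.11 = 8.69
  Practical 76 × 0.05 = 3.8
  Written test 69 × 0.05 = 3.45
Sum = 73.72
Discretionary bonus: 73.72 + 4 = 77.72
77.72 is ≥ 77 and < 80 → C+

C+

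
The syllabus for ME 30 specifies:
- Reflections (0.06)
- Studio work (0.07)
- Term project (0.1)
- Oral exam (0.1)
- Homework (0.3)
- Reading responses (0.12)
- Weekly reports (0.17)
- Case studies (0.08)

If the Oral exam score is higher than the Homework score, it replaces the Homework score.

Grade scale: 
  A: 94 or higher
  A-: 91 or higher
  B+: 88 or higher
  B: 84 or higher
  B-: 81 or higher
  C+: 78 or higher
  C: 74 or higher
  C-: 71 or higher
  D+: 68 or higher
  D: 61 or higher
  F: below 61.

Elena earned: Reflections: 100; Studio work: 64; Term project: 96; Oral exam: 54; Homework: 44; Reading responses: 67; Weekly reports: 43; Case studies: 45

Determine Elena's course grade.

Oral exam (54) > Homework (44), so Homework counts as 54.
Weighted total:
  Reflections 100 × 0.06 = 6
  Studio work 64 × 0.07 = 4.48
  Term project 96 × 0.1 = 9.6
  Oral exam 54 × 0.1 = 5.4
  Homework 54 × 0.3 = 16.2
  Reading responses 67 × 0.12 = 8.04
  Weekly reports 43 × 0.17 = 7.31
  Case studies 45 × 0.08 = 3.6
Sum = 60.63
60.63 < 61 → F

F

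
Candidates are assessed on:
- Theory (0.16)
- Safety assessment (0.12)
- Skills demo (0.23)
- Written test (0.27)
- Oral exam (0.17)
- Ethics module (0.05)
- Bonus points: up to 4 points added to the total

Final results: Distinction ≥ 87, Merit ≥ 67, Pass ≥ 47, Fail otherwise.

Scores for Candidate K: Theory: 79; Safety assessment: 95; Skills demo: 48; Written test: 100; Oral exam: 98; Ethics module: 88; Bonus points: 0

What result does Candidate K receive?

Merit

Weighted total:
  Theory 79 × 0.16 = 12.64
  Safety assessment 95 × 0.12 = 11.4
  Skills demo 48 × 0.23 = 11.04
  Written test 100 × 0.27 = 27
  Oral exam 98 × 0.17 = 16.66
  Ethics module 88 × 0.05 = 4.4
Sum = 83.14
Bonus points: 83.14 + 0 = 83.14
83.14 is ≥ 67 and < 87 → Merit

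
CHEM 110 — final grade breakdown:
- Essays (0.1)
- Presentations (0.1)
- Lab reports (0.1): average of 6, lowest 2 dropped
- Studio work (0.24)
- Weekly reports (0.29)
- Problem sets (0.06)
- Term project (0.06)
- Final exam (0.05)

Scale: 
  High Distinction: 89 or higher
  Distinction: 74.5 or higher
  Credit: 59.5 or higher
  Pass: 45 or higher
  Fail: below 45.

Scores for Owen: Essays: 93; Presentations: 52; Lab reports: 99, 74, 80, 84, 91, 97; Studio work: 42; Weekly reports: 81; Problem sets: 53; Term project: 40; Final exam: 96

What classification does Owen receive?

Lab reports: drop 74, 80 → average of remaining 4 = 371/4 = 92.75
Weighted total:
  Essays 93 × 0.1 = 9.3
  Presentations 52 × 0.1 = 5.2
  Lab reports 92.75 × 0.1 = 9.275
  Studio work 42 × 0.24 = 10.08
  Weekly reports 81 × 0.29 = 23.49
  Problem sets 53 × 0.06 = 3.18
  Term project 40 × 0.06 = 2.4
  Final exam 96 × 0.05 = 4.8
Sum = 67.725
67.725 is ≥ 59.5 and < 74.5 → Credit

Credit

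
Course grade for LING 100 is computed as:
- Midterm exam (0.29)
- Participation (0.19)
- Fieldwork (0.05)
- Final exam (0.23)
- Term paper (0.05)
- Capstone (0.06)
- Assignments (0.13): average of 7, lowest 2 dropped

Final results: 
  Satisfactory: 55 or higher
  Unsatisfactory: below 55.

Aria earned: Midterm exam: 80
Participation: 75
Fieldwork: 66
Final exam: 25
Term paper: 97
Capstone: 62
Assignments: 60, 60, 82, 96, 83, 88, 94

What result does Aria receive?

Satisfactory

Assignments: drop 60, 60 → average of remaining 5 = 443/5 = 88.6
Weighted total:
  Midterm exam 80 × 0.29 = 23.2
  Participation 75 × 0.19 = 14.25
  Fieldwork 66 × 0.05 = 3.3
  Final exam 25 × 0.23 = 5.75
  Term paper 97 × 0.05 = 4.85
  Capstone 62 × 0.06 = 3.72
  Assignments 88.6 × 0.13 = 11.518
Sum = 66.588
66.588 ≥ 55 → Satisfactory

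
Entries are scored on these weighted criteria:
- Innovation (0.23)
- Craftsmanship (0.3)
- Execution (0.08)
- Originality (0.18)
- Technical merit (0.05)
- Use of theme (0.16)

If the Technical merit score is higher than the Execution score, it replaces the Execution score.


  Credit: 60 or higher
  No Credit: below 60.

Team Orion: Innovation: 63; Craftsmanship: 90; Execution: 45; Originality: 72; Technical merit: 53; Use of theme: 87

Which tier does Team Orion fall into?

Technical merit (53) > Execution (45), so Execution counts as 53.
Weighted total:
  Innovation 63 × 0.23 = 14.49
  Craftsmanship 90 × 0.3 = 27
  Execution 53 × 0.08 = 4.24
  Originality 72 × 0.18 = 12.96
  Technical merit 53 × 0.05 = 2.65
  Use of theme 87 × 0.16 = 13.92
Sum = 75.26
75.26 ≥ 60 → Credit

Credit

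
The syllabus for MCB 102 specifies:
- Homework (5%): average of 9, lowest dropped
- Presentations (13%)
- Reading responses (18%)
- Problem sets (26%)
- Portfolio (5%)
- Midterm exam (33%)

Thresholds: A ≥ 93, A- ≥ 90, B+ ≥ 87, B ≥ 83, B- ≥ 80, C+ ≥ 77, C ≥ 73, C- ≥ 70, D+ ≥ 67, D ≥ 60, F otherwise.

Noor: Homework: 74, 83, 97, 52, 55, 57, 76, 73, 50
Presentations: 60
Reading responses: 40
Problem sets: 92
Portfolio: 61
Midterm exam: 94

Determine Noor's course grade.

C

Homework: drop 50 → average of remaining 8 = 567/8 = 70.875
Weighted total:
  Homework 70.875 × 0.05 = 3.54375
  Presentations 60 × 0.13 = 7.8
  Reading responses 40 × 0.18 = 7.2
  Problem sets 92 × 0.26 = 23.92
  Portfolio 61 × 0.05 = 3.05
  Midterm exam 94 × 0.33 = 31.02
Sum = 76.53375
76.53375 is ≥ 73 and < 77 → C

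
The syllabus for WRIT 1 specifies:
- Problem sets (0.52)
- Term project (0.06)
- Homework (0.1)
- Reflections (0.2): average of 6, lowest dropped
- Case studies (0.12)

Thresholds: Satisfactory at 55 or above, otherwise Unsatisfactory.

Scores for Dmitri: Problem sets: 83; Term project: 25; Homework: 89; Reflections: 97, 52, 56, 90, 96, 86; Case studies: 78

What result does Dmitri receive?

Reflections: drop 52 → average of remaining 5 = 425/5 = 85
Weighted total:
  Problem sets 83 × 0.52 = 43.16
  Term project 25 × 0.06 = 1.5
  Homework 89 × 0.1 = 8.9
  Reflections 85 × 0.2 = 17
  Case studies 78 × 0.12 = 9.36
Sum = 79.92
79.92 ≥ 55 → Satisfactory

Satisfactory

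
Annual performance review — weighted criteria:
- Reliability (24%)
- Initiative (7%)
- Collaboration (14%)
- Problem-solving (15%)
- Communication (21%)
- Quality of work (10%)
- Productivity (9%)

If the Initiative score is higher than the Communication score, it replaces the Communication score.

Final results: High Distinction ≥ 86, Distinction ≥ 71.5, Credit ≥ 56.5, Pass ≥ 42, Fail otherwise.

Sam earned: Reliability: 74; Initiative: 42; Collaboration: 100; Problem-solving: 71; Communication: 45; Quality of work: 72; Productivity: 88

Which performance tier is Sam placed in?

Initiative (42) ≤ Communication (45), so Communication stays at 45.
Weighted total:
  Reliability 74 × 0.24 = 17.76
  Initiative 42 × 0.07 = 2.94
  Collaboration 100 × 0.14 = 14
  Problem-solving 71 × 0.15 = 10.65
  Communication 45 × 0.21 = 9.45
  Quality of work 72 × 0.1 = 7.2
  Productivity 88 × 0.09 = 7.92
Sum = 69.92
69.92 is ≥ 56.5 and < 71.5 → Credit

Credit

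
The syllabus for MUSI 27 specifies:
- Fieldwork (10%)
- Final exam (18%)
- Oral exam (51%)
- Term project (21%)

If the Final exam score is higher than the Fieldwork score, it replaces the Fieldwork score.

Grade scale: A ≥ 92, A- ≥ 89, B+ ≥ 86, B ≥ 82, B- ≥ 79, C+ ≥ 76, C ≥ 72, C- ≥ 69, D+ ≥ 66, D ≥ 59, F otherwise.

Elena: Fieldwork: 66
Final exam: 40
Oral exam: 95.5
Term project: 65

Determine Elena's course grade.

Final exam (40) ≤ Fieldwork (66), so Fieldwork stays at 66.
Weighted total:
  Fieldwork 66 × 0.1 = 6.6
  Final exam 40 × 0.18 = 7.2
  Oral exam 95.5 × 0.51 = 48.705
  Term project 65 × 0.21 = 13.65
Sum = 76.155
76.155 is ≥ 76 and < 79 → C+

C+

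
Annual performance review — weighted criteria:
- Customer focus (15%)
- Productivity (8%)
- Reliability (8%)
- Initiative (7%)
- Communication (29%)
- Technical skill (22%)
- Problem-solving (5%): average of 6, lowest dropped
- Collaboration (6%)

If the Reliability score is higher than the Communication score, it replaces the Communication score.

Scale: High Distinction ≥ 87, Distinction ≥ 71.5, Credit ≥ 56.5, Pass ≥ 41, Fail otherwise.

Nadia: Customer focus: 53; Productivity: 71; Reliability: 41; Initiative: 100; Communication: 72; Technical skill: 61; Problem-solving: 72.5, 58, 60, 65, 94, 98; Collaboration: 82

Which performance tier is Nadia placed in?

Problem-solving: drop 58 → average of remaining 5 = 389.5/5 = 77.9
Reliability (41) ≤ Communication (72), so Communication stays at 72.
Weighted total:
  Customer focus 53 × 0.15 = 7.95
  Productivity 71 × 0.08 = 5.68
  Reliability 41 × 0.08 = 3.28
  Initiative 100 × 0.07 = 7
  Communication 72 × 0.29 = 20.88
  Technical skill 61 × 0.22 = 13.42
  Problem-solving 77.9 × 0.05 = 3.895
  Collaboration 82 × 0.06 = 4.92
Sum = 67.025
67.025 is ≥ 56.5 and < 71.5 → Credit

Credit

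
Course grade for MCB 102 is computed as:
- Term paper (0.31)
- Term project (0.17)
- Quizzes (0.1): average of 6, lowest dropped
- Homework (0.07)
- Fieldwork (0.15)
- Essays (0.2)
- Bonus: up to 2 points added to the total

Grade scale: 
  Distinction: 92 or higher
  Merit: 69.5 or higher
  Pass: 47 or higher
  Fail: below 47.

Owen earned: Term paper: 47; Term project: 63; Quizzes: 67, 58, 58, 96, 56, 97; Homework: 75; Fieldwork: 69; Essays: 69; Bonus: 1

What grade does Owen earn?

Quizzes: drop 56 → average of remaining 5 = 376/5 = 75.2
Weighted total:
  Term paper 47 × 0.31 = 14.57
  Term project 63 × 0.17 = 10.71
  Quizzes 75.2 × 0.1 = 7.52
  Homework 75 × 0.07 = 5.25
  Fieldwork 69 × 0.15 = 10.35
  Essays 69 × 0.2 = 13.8
Sum = 62.2
Bonus: 62.2 + 1 = 63.2
63.2 is ≥ 47 and < 69.5 → Pass

Pass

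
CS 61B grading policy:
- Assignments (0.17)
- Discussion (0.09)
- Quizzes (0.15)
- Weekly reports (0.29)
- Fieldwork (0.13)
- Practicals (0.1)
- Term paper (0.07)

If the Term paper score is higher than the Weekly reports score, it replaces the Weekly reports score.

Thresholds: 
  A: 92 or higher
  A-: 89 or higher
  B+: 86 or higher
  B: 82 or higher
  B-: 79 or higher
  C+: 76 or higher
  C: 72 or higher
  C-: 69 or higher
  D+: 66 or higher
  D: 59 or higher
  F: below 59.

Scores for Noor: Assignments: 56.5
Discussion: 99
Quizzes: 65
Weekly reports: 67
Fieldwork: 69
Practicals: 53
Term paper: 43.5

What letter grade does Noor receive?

Term paper (43.5) ≤ Weekly reports (67), so Weekly reports stays at 67.
Weighted total:
  Assignments 56.5 × 0.17 = 9.605
  Discussion 99 × 0.09 = 8.91
  Quizzes 65 × 0.15 = 9.75
  Weekly reports 67 × 0.29 = 19.43
  Fieldwork 69 × 0.13 = 8.97
  Practicals 53 × 0.1 = 5.3
  Term paper 43.5 × 0.07 = 3.045
Sum = 65.01
65.01 is ≥ 59 and < 66 → D

D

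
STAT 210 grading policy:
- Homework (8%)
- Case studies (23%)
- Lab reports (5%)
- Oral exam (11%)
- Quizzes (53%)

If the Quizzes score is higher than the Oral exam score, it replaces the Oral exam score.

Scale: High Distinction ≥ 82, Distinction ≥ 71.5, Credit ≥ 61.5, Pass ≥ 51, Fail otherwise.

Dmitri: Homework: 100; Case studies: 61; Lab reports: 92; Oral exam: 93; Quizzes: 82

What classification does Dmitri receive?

Quizzes (82) ≤ Oral exam (93), so Oral exam stays at 93.
Weighted total:
  Homework 100 × 0.08 = 8
  Case studies 61 × 0.23 = 14.03
  Lab reports 92 × 0.05 = 4.6
  Oral exam 93 × 0.11 = 10.23
  Quizzes 82 × 0.53 = 43.46
Sum = 80.32
80.32 is ≥ 71.5 and < 82 → Distinction

Distinction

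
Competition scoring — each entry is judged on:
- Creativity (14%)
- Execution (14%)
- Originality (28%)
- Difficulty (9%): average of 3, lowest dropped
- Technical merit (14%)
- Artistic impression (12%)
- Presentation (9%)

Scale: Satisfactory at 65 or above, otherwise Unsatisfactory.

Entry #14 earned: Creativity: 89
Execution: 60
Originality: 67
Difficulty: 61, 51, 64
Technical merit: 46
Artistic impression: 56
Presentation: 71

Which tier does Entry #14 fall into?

Unsatisfactory

Difficulty: drop 51 → average of remaining 2 = 125/2 = 62.5
Weighted total:
  Creativity 89 × 0.14 = 12.46
  Execution 60 × 0.14 = 8.4
  Originality 67 × 0.28 = 18.76
  Difficulty 62.5 × 0.09 = 5.625
  Technical merit 46 × 0.14 = 6.44
  Artistic impression 56 × 0.12 = 6.72
  Presentation 71 × 0.09 = 6.39
Sum = 64.795
64.795 < 65 → Unsatisfactory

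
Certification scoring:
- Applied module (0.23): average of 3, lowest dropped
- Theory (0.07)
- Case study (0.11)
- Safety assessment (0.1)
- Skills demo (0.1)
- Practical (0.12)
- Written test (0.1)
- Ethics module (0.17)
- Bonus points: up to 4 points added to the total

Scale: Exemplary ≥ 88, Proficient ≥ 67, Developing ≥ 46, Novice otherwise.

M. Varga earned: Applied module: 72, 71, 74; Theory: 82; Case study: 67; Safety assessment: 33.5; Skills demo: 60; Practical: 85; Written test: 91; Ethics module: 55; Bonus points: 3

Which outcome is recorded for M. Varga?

Proficient

Applied module: drop 71 → average of remaining 2 = 146/2 = 73
Weighted total:
  Applied module 73 × 0.23 = 16.79
  Theory 82 × 0.07 = 5.74
  Case study 67 × 0.11 = 7.37
  Safety assessment 33.5 × 0.1 = 3.35
  Skills demo 60 × 0.1 = 6
  Practical 85 × 0.12 = 10.2
  Written test 91 × 0.1 = 9.1
  Ethics module 55 × 0.17 = 9.35
Sum = 67.9
Bonus points: 67.9 + 3 = 70.9
70.9 is ≥ 67 and < 88 → Proficient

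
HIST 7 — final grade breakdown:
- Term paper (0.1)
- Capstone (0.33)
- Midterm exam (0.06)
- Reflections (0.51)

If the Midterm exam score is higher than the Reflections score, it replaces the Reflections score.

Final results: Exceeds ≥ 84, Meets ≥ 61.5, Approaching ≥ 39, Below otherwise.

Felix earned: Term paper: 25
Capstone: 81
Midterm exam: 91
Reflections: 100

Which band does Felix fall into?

Midterm exam (91) ≤ Reflections (100), so Reflections stays at 100.
Weighted total:
  Term paper 25 × 0.1 = 2.5
  Capstone 81 × 0.33 = 26.73
  Midterm exam 91 × 0.06 = 5.46
  Reflections 100 × 0.51 = 51
Sum = 85.69
85.69 ≥ 84 → Exceeds

Exceeds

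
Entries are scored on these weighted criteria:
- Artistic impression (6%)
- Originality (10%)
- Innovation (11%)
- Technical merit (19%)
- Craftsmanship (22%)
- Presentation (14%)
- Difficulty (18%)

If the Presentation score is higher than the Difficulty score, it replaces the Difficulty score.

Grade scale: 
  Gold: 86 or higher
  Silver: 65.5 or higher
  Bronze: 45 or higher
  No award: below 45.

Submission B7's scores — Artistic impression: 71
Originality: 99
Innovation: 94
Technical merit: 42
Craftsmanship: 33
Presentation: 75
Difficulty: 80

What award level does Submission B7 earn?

Presentation (75) ≤ Difficulty (80), so Difficulty stays at 80.
Weighted total:
  Artistic impression 71 × 0.06 = 4.26
  Originality 99 × 0.1 = 9.9
  Innovation 94 × 0.11 = 10.34
  Technical merit 42 × 0.19 = 7.98
  Craftsmanship 33 × 0.22 = 7.26
  Presentation 75 × 0.14 = 10.5
  Difficulty 80 × 0.18 = 14.4
Sum = 64.64
64.64 is ≥ 45 and < 65.5 → Bronze

Bronze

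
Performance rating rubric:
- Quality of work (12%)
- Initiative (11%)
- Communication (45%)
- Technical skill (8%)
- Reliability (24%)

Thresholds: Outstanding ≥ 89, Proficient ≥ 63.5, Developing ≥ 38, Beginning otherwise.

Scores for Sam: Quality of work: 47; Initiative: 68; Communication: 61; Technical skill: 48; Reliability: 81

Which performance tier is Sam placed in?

Weighted total:
  Quality of work 47 × 0.12 = 5.64
  Initiative 68 × 0.11 = 7.48
  Communication 61 × 0.45 = 27.45
  Technical skill 48 × 0.08 = 3.84
  Reliability 81 × 0.24 = 19.44
Sum = 63.85
63.85 is ≥ 63.5 and < 89 → Proficient

Proficient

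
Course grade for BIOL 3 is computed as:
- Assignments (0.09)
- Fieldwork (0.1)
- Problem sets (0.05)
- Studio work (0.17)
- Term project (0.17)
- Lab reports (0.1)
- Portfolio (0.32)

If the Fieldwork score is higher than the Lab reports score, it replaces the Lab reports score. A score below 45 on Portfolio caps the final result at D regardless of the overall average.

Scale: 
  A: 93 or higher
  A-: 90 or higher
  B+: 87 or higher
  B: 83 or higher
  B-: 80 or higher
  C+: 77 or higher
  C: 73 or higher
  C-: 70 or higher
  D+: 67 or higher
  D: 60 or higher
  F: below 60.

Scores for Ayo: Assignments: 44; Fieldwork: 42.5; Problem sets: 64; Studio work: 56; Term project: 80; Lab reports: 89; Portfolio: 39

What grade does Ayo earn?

Fieldwork (42.5) ≤ Lab reports (89), so Lab reports stays at 89.
Portfolio score 39 < 45: minimum not met.
Weighted total:
  Assignments 44 × 0.09 = 3.96
  Fieldwork 42.5 × 0.1 = 4.25
  Problem sets 64 × 0.05 = 3.2
  Studio work 56 × 0.17 = 9.52
  Term project 80 × 0.17 = 13.6
  Lab reports 89 × 0.1 = 8.9
  Portfolio 39 × 0.32 = 12.48
Sum = 55.91
55.91 would be F; cap at D applies → F.

F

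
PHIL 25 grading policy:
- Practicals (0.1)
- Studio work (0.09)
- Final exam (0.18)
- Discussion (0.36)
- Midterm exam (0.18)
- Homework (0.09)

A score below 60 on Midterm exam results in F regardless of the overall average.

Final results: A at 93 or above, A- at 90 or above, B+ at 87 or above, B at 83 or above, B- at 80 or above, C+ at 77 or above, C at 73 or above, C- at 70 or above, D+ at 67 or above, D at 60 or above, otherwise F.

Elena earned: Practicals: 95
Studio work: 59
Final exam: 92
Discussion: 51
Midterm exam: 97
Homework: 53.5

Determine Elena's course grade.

Midterm exam score 97 ≥ 60: minimum met.
Weighted total:
  Practicals 95 × 0.1 = 9.5
  Studio work 59 × 0.09 = 5.31
  Final exam 92 × 0.18 = 16.56
  Discussion 51 × 0.36 = 18.36
  Midterm exam 97 × 0.18 = 17.46
  Homework 53.5 × 0.09 = 4.815
Sum = 72.005
72.005 is ≥ 70 and < 73 → C-

C-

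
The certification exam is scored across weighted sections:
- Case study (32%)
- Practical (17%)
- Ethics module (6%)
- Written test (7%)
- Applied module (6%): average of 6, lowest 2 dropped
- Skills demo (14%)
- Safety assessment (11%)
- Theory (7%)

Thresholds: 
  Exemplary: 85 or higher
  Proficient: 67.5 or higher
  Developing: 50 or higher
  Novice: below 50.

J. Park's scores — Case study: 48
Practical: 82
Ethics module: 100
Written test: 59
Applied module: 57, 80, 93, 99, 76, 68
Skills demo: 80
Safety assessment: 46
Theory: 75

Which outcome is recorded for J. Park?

Applied module: drop 57, 68 → average of remaining 4 = 348/4 = 87
Weighted total:
  Case study 48 × 0.32 = 15.36
  Practical 82 × 0.17 = 13.94
  Ethics module 100 × 0.06 = 6
  Written test 59 × 0.07 = 4.13
  Applied module 87 × 0.06 = 5.22
  Skills demo 80 × 0.14 = 11.2
  Safety assessment 46 × 0.11 = 5.06
  Theory 75 × 0.07 = 5.25
Sum = 66.16
66.16 is ≥ 50 and < 67.5 → Developing

Developing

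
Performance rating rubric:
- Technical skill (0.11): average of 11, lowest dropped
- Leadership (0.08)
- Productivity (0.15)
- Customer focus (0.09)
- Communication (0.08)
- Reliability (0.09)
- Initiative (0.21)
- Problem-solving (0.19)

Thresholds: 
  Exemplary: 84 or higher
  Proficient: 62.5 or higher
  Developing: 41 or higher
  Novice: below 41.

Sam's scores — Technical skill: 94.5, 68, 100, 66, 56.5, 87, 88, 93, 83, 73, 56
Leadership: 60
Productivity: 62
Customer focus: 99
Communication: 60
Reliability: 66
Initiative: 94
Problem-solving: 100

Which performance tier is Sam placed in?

Technical skill: drop 56 → average of remaining 10 = 809/10 = 80.9
Weighted total:
  Technical skill 80.9 × 0.11 = 8.899
  Leadership 60 × 0.08 = 4.8
  Productivity 62 × 0.15 = 9.3
  Customer focus 99 × 0.09 = 8.91
  Communication 60 × 0.08 = 4.8
  Reliability 66 × 0.09 = 5.94
  Initiative 94 × 0.21 = 19.74
  Problem-solving 100 × 0.19 = 19
Sum = 81.389
81.389 is ≥ 62.5 and < 84 → Proficient

Proficient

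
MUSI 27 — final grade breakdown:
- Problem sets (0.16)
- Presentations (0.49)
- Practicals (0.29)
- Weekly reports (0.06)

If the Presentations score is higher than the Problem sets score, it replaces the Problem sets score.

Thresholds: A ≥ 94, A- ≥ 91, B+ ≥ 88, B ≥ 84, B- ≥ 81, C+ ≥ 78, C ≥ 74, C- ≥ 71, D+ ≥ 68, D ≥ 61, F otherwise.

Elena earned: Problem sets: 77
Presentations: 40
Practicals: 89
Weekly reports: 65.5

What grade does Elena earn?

Presentations (40) ≤ Problem sets (77), so Problem sets stays at 77.
Weighted total:
  Problem sets 77 × 0.16 = 12.32
  Presentations 40 × 0.49 = 19.6
  Practicals 89 × 0.29 = 25.81
  Weekly reports 65.5 × 0.06 = 3.93
Sum = 61.66
61.66 is ≥ 61 and < 68 → D

D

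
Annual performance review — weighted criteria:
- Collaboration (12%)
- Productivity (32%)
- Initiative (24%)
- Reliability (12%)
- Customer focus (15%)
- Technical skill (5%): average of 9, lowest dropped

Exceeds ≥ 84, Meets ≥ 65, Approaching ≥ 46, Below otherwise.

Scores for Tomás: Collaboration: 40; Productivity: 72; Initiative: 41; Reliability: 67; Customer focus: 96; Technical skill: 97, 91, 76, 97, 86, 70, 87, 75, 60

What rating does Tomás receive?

Technical skill: drop 60 → average of remaining 8 = 679/8 = 84.875
Weighted total:
  Collaboration 40 × 0.12 = 4.8
  Productivity 72 × 0.32 = 23.04
  Initiative 41 × 0.24 = 9.84
  Reliability 67 × 0.12 = 8.04
  Customer focus 96 × 0.15 = 14.4
  Technical skill 84.875 × 0.05 = 4.24375
Sum = 64.36375
64.36375 is ≥ 46 and < 65 → Approaching

Approaching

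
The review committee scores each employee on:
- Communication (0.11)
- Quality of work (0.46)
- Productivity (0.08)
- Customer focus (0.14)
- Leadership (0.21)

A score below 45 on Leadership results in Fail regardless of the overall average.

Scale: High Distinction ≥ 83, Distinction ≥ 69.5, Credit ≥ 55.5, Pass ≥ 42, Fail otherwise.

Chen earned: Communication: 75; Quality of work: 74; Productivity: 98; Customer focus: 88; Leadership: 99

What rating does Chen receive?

High Distinction

Leadership score 99 ≥ 45: minimum met.
Weighted total:
  Communication 75 × 0.11 = 8.25
  Quality of work 74 × 0.46 = 34.04
  Productivity 98 × 0.08 = 7.84
  Customer focus 88 × 0.14 = 12.32
  Leadership 99 × 0.21 = 20.79
Sum = 83.24
83.24 ≥ 83 → High Distinction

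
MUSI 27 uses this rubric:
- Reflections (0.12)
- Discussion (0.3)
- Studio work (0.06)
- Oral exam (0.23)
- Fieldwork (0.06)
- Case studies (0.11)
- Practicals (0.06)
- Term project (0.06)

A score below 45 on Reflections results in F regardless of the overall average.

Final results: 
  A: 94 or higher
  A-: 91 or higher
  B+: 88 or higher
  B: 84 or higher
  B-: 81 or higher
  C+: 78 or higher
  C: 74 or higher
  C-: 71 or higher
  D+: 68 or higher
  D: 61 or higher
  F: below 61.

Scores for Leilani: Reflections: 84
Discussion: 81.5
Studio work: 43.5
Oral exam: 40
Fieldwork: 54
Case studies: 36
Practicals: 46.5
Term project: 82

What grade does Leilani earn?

D

Reflections score 84 ≥ 45: minimum met.
Weighted total:
  Reflections 84 × 0.12 = 10.08
  Discussion 81.5 × 0.3 = 24.45
  Studio work 43.5 × 0.06 = 2.61
  Oral exam 40 × 0.23 = 9.2
  Fieldwork 54 × 0.06 = 3.24
  Case studies 36 × 0.11 = 3.96
  Practicals 46.5 × 0.06 = 2.79
  Term project 82 × 0.06 = 4.92
Sum = 61.25
61.25 is ≥ 61 and < 68 → D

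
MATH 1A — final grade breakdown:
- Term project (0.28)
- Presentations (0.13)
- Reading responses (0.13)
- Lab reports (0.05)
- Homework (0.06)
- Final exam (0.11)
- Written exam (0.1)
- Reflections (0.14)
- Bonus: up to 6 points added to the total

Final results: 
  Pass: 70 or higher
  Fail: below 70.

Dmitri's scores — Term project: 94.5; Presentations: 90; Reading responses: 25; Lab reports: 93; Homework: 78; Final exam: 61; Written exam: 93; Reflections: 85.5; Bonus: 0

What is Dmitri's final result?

Weighted total:
  Term project 94.5 × 0.28 = 26.46
  Presentations 90 × 0.13 = 11.7
  Reading responses 25 × 0.13 = 3.25
  Lab reports 93 × 0.05 = 4.65
  Homework 78 × 0.06 = 4.68
  Final exam 61 × 0.11 = 6.71
  Written exam 93 × 0.1 = 9.3
  Reflections 85.5 × 0.14 = 11.97
Sum = 78.72
Bonus: 78.72 + 0 = 78.72
78.72 ≥ 70 → Pass

Pass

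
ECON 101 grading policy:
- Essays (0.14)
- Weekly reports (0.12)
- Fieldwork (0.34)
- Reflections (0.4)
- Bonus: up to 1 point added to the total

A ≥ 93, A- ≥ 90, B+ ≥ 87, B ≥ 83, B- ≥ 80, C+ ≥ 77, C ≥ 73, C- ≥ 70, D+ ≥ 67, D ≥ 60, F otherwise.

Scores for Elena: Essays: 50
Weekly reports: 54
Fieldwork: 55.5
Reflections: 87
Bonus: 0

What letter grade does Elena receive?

D+

Weighted total:
  Essays 50 × 0.14 = 7
  Weekly reports 54 × 0.12 = 6.48
  Fieldwork 55.5 × 0.34 = 18.87
  Reflections 87 × 0.4 = 34.8
Sum = 67.15
Bonus: 67.15 + 0 = 67.15
67.15 is ≥ 67 and < 70 → D+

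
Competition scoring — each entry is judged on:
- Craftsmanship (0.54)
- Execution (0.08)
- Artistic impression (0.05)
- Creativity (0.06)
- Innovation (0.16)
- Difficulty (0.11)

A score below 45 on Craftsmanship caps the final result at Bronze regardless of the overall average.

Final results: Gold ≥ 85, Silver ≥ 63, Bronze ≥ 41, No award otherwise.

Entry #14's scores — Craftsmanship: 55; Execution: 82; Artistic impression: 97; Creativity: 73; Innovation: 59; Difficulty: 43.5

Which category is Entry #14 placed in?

Craftsmanship score 55 ≥ 45: minimum met.
Weighted total:
  Craftsmanship 55 × 0.54 = 29.7
  Execution 82 × 0.08 = 6.56
  Artistic impression 97 × 0.05 = 4.85
  Creativity 73 × 0.06 = 4.38
  Innovation 59 × 0.16 = 9.44
  Difficulty 43.5 × 0.11 = 4.785
Sum = 59.715
59.715 is ≥ 41 and < 63 → Bronze

Bronze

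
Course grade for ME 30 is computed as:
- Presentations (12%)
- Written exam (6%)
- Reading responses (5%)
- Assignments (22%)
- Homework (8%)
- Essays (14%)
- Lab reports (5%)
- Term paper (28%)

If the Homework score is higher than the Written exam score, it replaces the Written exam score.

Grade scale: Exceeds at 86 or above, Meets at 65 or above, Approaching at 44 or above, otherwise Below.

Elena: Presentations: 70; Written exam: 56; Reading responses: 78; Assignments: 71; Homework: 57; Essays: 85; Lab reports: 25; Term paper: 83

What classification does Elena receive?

Homework (57) > Written exam (56), so Written exam counts as 57.
Weighted total:
  Presentations 70 × 0.12 = 8.4
  Written exam 57 × 0.06 = 3.42
  Reading responses 78 × 0.05 = 3.9
  Assignments 71 × 0.22 = 15.62
  Homework 57 × 0.08 = 4.56
  Essays 85 × 0.14 = 11.9
  Lab reports 25 × 0.05 = 1.25
  Term paper 83 × 0.28 = 23.24
Sum = 72.29
72.29 is ≥ 65 and < 86 → Meets

Meets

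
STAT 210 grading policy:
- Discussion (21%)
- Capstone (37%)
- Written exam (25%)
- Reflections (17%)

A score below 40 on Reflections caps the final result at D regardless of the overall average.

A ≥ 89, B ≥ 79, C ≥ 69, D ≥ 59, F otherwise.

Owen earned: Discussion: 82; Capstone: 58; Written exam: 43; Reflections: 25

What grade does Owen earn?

F

Reflections score 25 < 40: minimum not met.
Weighted total:
  Discussion 82 × 0.21 = 17.22
  Capstone 58 × 0.37 = 21.46
  Written exam 43 × 0.25 = 10.75
  Reflections 25 × 0.17 = 4.25
Sum = 53.68
53.68 would be F; cap at D applies → F.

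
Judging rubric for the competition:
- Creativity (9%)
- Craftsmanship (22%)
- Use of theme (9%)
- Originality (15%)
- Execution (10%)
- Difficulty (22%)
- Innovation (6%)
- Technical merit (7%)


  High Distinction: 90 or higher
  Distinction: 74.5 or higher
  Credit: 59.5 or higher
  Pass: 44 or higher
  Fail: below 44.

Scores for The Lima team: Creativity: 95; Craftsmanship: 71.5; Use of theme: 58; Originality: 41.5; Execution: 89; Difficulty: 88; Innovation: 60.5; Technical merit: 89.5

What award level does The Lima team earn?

Weighted total:
  Creativity 95 × 0.09 = 8.55
  Craftsmanship 71.5 × 0.22 = 15.73
  Use of theme 58 × 0.09 = 5.22
  Originality 41.5 × 0.15 = 6.225
  Execution 89 × 0.1 = 8.9
  Difficulty 88 × 0.22 = 19.36
  Innovation 60.5 × 0.06 = 3.63
  Technical merit 89.5 × 0.07 = 6.265
Sum = 73.88
73.88 is ≥ 59.5 and < 74.5 → Credit

Credit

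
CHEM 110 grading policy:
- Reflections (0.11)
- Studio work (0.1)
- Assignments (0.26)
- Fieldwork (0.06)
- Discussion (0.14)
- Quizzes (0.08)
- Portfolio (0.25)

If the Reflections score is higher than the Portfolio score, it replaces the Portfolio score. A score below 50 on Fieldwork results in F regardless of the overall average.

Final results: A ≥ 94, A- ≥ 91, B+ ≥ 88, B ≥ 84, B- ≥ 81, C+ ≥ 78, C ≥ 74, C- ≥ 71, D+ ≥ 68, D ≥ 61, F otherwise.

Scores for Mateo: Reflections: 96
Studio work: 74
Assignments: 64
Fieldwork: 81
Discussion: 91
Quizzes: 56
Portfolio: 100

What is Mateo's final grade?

Reflections (96) ≤ Portfolio (100), so Portfolio stays at 100.
Fieldwork score 81 ≥ 50: minimum met.
Weighted total:
  Reflections 96 × 0.11 = 10.56
  Studio work 74 × 0.1 = 7.4
  Assignments 64 × 0.26 = 16.64
  Fieldwork 81 × 0.06 = 4.86
  Discussion 91 × 0.14 = 12.74
  Quizzes 56 × 0.08 = 4.48
  Portfolio 100 × 0.25 = 25
Sum = 81.68
81.68 is ≥ 81 and < 84 → B-

B-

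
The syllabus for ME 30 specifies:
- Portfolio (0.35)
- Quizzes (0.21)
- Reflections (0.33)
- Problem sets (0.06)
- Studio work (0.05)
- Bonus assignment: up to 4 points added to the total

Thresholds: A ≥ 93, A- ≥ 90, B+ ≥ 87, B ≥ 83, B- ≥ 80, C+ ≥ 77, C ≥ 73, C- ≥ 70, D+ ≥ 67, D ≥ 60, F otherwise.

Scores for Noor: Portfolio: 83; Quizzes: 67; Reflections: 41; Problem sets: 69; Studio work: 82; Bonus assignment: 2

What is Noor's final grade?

Weighted total:
  Portfolio 83 × 0.35 = 29.05
  Quizzes 67 × 0.21 = 14.07
  Reflections 41 × 0.33 = 13.53
  Problem sets 69 × 0.06 = 4.14
  Studio work 82 × 0.05 = 4.1
Sum = 64.89
Bonus assignment: 64.89 + 2 = 66.89
66.89 is ≥ 60 and < 67 → D

D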